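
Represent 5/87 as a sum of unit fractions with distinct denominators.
1/18 + 1/522

Greedy algorithm:
5/87: ceiling(87/5) = 18, use 1/18
1/522: ceiling(522/1) = 522, use 1/522
Result: 5/87 = 1/18 + 1/522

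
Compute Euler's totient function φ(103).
102

103 = 103
φ(n) = n × ∏(1 - 1/p) for each prime p dividing n
φ(103) = 103 × (1 - 1/103) = 102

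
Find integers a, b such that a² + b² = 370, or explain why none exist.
3² + 19² (a=3, b=19)

Factorization: 370 = 2 × 5 × 37
By Fermat: n is sum of two squares iff every prime p ≡ 3 (mod 4) appears to even power.
All primes ≡ 3 (mod 4) appear to even power.
Search a = 0, 1, 2, … for 370 - a² a perfect square: first hit at a = 3: 370 - 9 = 361 = 19².
370 = 3² + 19² = 9 + 361 ✓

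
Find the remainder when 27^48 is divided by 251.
194

Repeated squaring. Binary of 48 = 110000.
27^1 ≡ 27 (mod 251); 27^2 ≡ 227 (mod 251); 27^4 ≡ 74 (mod 251); 27^8 ≡ 205 (mod 251); 27^16 ≡ 108 (mod 251); 27^32 ≡ 118 (mod 251)
27^48 = 27^16 × 27^32 ≡ 194 (mod 251)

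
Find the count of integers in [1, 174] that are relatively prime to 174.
56

174 = 2 × 3 × 29
φ(n) = n × ∏(1 - 1/p) for each prime p dividing n
φ(174) = 174 × (1 - 1/2) × (1 - 1/3) × (1 - 1/29) = 56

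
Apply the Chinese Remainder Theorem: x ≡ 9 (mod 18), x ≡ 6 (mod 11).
171

Using Chinese Remainder Theorem:
M = 18 × 11 = 198
M1 = 11, M2 = 18
y1 = 11^(-1) mod 18 = 5
y2 = 18^(-1) mod 11 = 8
x = (9×11×5 + 6×18×8) mod 198 = 171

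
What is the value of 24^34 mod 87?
81

Repeated squaring. Binary of 34 = 100010.
24^1 ≡ 24 (mod 87); 24^2 ≡ 54 (mod 87); 24^4 ≡ 45 (mod 87); 24^8 ≡ 24 (mod 87); 24^16 ≡ 54 (mod 87); 24^32 ≡ 45 (mod 87)
24^34 = 24^2 × 24^32 ≡ 81 (mod 87)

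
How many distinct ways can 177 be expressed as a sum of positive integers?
522115831195

p(n) counts ways to write n as a sum of positive integers (order ignored).
Euler's pentagonal recurrence: p(k) = p(k-1) + p(k-2) - p(k-5) - p(k-7) + p(k-12) + p(k-15) - ... (offsets j(3j∓1)/2, signs ++--, p(0)=1, p(<0)=0).
DP table for k = 0..176: p(0)=1, p(1)=1, p(2)=2, p(3)=3, p(4)=5, p(5)=7, p(6)=11, p(7)=15, p(8)=22, p(9)=30, p(10)=42, p(11)=56, p(12)=77, p(13)=101, p(14)=135, p(15)=176, p(16)=231, p(17)=297, p(18)=385, p(19)=490, p(20)=627, p(21)=792, p(22)=1002, p(23)=1255, p(24)=1575, p(25)=1958, p(26)=2436, p(27)=3010, p(28)=3718, p(29)=4565, p(30)=5604, p(31)=6842, p(32)=8349, p(33)=10143, p(34)=12310, p(35)=14883, p(36)=17977, p(37)=21637, p(38)=26015, p(39)=31185, p(40)=37338, p(41)=44583, p(42)=53174, p(43)=63261, p(44)=75175, p(45)=89134, p(46)=105558, p(47)=124754, p(48)=147273, p(49)=173525, p(50)=204226, p(51)=239943, p(52)=281589, p(53)=329931, p(54)=386155, p(55)=451276, p(56)=526823, p(57)=614154, p(58)=715220, p(59)=831820, p(60)=966467, p(61)=1121505, p(62)=1300156, p(63)=1505499, p(64)=1741630, p(65)=2012558, p(66)=2323520, p(67)=2679689, p(68)=3087735, p(69)=3554345, p(70)=4087968, p(71)=4697205, p(72)=5392783, p(73)=6185689, p(74)=7089500, p(75)=8118264, p(76)=9289091, p(77)=10619863, p(78)=12132164, p(79)=13848650, p(80)=15796476, p(81)=18004327, p(82)=20506255, p(83)=23338469, p(84)=26543660, p(85)=30167357, p(86)=34262962, p(87)=38887673, p(88)=44108109, p(89)=49995925, p(90)=56634173, p(91)=64112359, p(92)=72533807, p(93)=82010177, p(94)=92669720, p(95)=104651419, p(96)=118114304, p(97)=133230930, p(98)=150198136, p(99)=169229875, p(100)=190569292, p(101)=214481126, p(102)=241265379, p(103)=271248950, p(104)=304801365, p(105)=342325709, p(106)=384276336, p(107)=431149389, p(108)=483502844, p(109)=541946240, p(110)=607163746, p(111)=679903203, p(112)=761002156, p(113)=851376628, p(114)=952050665, p(115)=1064144451, p(116)=1188908248, p(117)=1327710076, p(118)=1482074143, p(119)=1653668665, p(120)=1844349560, p(121)=2056148051, p(122)=2291320912, p(123)=2552338241, p(124)=2841940500, p(125)=3163127352, p(126)=3519222692, p(127)=3913864295, p(128)=4351078600, p(129)=4835271870, p(130)=5371315400, p(131)=5964539504, p(132)=6620830889, p(133)=7346629512, p(134)=8149040695, p(135)=9035836076, p(136)=10015581680, p(137)=11097645016, p(138)=12292341831, p(139)=13610949895, p(140)=15065878135, p(141)=16670689208, p(142)=18440293320, p(143)=20390982757, p(144)=22540654445, p(145)=24908858009, p(146)=27517052599, p(147)=30388671978, p(148)=33549419497, p(149)=37027355200, p(150)=40853235313, p(151)=45060624582, p(152)=49686288421, p(153)=54770336324, p(154)=60356673280, p(155)=66493182097, p(156)=73232243759, p(157)=80630964769, p(158)=88751778802, p(159)=97662728555, p(160)=107438159466, p(161)=118159068427, p(162)=129913904637, p(163)=142798995930, p(164)=156919475295, p(165)=172389800255, p(166)=189334822579, p(167)=207890420102, p(168)=228204732751, p(169)=250438925115, p(170)=274768617130, p(171)=301384802048, p(172)=330495499613, p(173)=362326859895, p(174)=397125074750, p(175)=435157697830, p(176)=476715857290.
Final step: p(177) = p(176) + p(175) - p(172) - p(170) + p(165) + p(162) - p(155) - p(151) + p(142) + p(137) - p(126) - p(120) + p(107) + p(100) - p(85) - p(77) + p(60) + p(51) - p(32) - p(22) + p(1)
= 476715857290 + 435157697830 - 330495499613 - 274768617130 + 172389800255 + 129913904637 - 66493182097 - 45060624582 + 18440293320 + 11097645016 - 3519222692 - 1844349560 + 431149389 + 190569292 - 30167357 - 10619863 + 966467 + 239943 - 8349 - 1002 + 1
= 522115831195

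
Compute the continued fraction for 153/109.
[1; 2, 2, 10, 2]

Euclidean algorithm steps:
153 = 1 × 109 + 44
109 = 2 × 44 + 21
44 = 2 × 21 + 2
21 = 10 × 2 + 1
2 = 2 × 1 + 0
Continued fraction: [1; 2, 2, 10, 2]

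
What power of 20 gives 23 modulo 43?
22

Baby-step giant-step with step n = ⌈√43⌉ = 7.
Baby steps 20^j mod 43 (j:value) for j=0..6: 0:1, 1:20, 2:13, 3:2, 4:40, 5:26, 6:4.
Giant-step multiplier: 20^(-7) ≡ 20^(42-7) = 20^35 ≡ 7 (mod 43).
Giant steps γ_i = 23·7^i mod 43: γ_0=23, γ_1=32, γ_2=9, γ_3=20 (in table at j=1).
x = i·n + j = 3·7 + 1 = 22.
Check: 20^22 ≡ 23 (mod 43).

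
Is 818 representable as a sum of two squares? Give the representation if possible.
17² + 23² (a=17, b=23)

Factorization: 818 = 2 × 409
By Fermat: n is sum of two squares iff every prime p ≡ 3 (mod 4) appears to even power.
All primes ≡ 3 (mod 4) appear to even power.
Search a = 0, 1, 2, … for 818 - a² a perfect square: first hit at a = 17: 818 - 289 = 529 = 23².
818 = 17² + 23² = 289 + 529 ✓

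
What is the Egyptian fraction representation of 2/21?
1/11 + 1/231

Greedy algorithm:
2/21: ceiling(21/2) = 11, use 1/11
1/231: ceiling(231/1) = 231, use 1/231
Result: 2/21 = 1/11 + 1/231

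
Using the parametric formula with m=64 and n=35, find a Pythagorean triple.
(2871, 4480, 5321)

Euclid's formula: a = m² - n², b = 2mn, c = m² + n²
m = 64, n = 35
a = 64² - 35² = 4096 - 1225 = 2871
b = 2 × 64 × 35 = 4480
c = 64² + 35² = 4096 + 1225 = 5321
Verification: 2871² + 4480² = 8242641 + 20070400 = 28313041 = 5321² ✓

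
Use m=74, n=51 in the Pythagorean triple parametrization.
(2875, 7548, 8077)

Euclid's formula: a = m² - n², b = 2mn, c = m² + n²
m = 74, n = 51
a = 74² - 51² = 5476 - 2601 = 2875
b = 2 × 74 × 51 = 7548
c = 74² + 51² = 5476 + 2601 = 8077
Verification: 2875² + 7548² = 8265625 + 56972304 = 65237929 = 8077² ✓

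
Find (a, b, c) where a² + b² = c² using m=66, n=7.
(4307, 924, 4405)

Euclid's formula: a = m² - n², b = 2mn, c = m² + n²
m = 66, n = 7
a = 66² - 7² = 4356 - 49 = 4307
b = 2 × 66 × 7 = 924
c = 66² + 7² = 4356 + 49 = 4405
Verification: 4307² + 924² = 18550249 + 853776 = 19404025 = 4405² ✓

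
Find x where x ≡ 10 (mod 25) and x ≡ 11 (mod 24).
35

Using Chinese Remainder Theorem:
M = 25 × 24 = 600
M1 = 24, M2 = 25
y1 = 24^(-1) mod 25 = 24
y2 = 25^(-1) mod 24 = 1
x = (10×24×24 + 11×25×1) mod 600 = 35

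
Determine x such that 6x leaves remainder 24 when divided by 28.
x ≡ 4 (mod 14)

gcd(6, 28) = 2, which divides 24, so solutions exist.
Divide through by 2: 3x ≡ 12 (mod 14).
Find 3^(-1) mod 14 by the extended Euclidean algorithm:
14 = 4 × 3 + 2  ⟹  2 = (1)·14 + (-4)·3
3 = 1 × 2 + 1  ⟹  1 = (-1)·14 + (5)·3
So (5)·3 ≡ 1 (mod 14), i.e. 3^(-1) ≡ 5 (mod 14).
x ≡ 5 × 12 = 60 ≡ 4 (mod 14).
Check: 6 × 4 = 24 ≡ 24 (mod 28).
x ≡ 4 (mod 14), giving 2 solutions mod 28.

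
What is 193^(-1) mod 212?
145

gcd(193, 212) = 1, so the inverse exists.
Extended Euclidean algorithm on (212, 193):
212 = 1 × 193 + 19  ⟹  19 = (1)·212 + (-1)·193
193 = 10 × 19 + 3  ⟹  3 = (-10)·212 + (11)·193
19 = 6 × 3 + 1  ⟹  1 = (61)·212 + (-67)·193
So (-67)·193 ≡ 1 (mod 212), i.e. 193^(-1) ≡ -67 ≡ 145 (mod 212).
Check: 193 × 145 = 27985 ≡ 1 (mod 212)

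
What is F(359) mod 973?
34

Matrix identity: Q^n = [[F_(n+1), F_n], [F_n, F_(n-1)]] with Q = [[1,1],[1,0]].
n = 359 = 101100111₂. Square-and-multiply, entries mod 973:
Q^1 = [[1,1],[1,0]]
Q^2 = (Q^1)² = [[2,1],[1,1]]
Q^5 = (Q^2)²·Q = [[8,5],[5,3]]
Q^11 = (Q^5)²·Q = [[144,89],[89,55]]
Q^22 = (Q^11)² = [[440,197],[197,243]]
Q^44 = (Q^22)² = [[835,277],[277,558]]
Q^89 = (Q^44)²·Q = [[972,419],[419,553]]
Q^179 = (Q^89)²·Q = [[136,422],[422,687]]
Q^359 = (Q^179)²·Q = [[952,34],[34,918]]
F_359 mod 973 = Q^359[0][1] = 34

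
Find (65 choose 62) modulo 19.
18

Using Lucas' theorem:
Write n=65 and k=62 in base 19:
n in base 19: [3, 8]
k in base 19: [3, 5]
C(65,62) mod 19 = ∏ C(n_i, k_i) mod 19
Digit binomials (mod 19): C(3,3) = 1; C(8,5) = 56 ≡ 18
Product: 1 × 18 = 18 ≡ 18 (mod 19)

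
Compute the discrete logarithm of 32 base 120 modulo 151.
50

Baby-step giant-step with step n = ⌈√151⌉ = 13.
Baby steps 120^j mod 151 (j:value) for j=0..12: 0:1, 1:120, 2:55, 3:107, 4:5, 5:147, 6:124, 7:82, 8:25, 9:131, 10:16, 11:108, 12:125.
Giant-step multiplier: 120^(-13) ≡ 120^(150-13) = 120^137 ≡ 77 (mod 151).
Giant steps γ_i = 32·77^i mod 151: γ_0=32, γ_1=48, γ_2=72, γ_3=108 (in table at j=11).
x = i·n + j = 3·13 + 11 = 50.
Check: 120^50 ≡ 32 (mod 151).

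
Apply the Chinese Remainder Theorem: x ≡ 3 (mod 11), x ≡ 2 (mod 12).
14

Using Chinese Remainder Theorem:
M = 11 × 12 = 132
M1 = 12, M2 = 11
y1 = 12^(-1) mod 11 = 1
y2 = 11^(-1) mod 12 = 11
x = (3×12×1 + 2×11×11) mod 132 = 14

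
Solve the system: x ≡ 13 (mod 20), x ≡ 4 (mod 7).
53

Using Chinese Remainder Theorem:
M = 20 × 7 = 140
M1 = 7, M2 = 20
y1 = 7^(-1) mod 20 = 3
y2 = 20^(-1) mod 7 = 6
x = (13×7×3 + 4×20×6) mod 140 = 53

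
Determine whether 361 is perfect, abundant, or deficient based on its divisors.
deficient

Proper divisors of 361: sum = 1 + 19 = 20
Since 20 < 361, 361 is deficient.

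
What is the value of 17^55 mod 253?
252

Repeated squaring. Binary of 55 = 110111.
17^1 ≡ 17 (mod 253); 17^2 ≡ 36 (mod 253); 17^4 ≡ 31 (mod 253); 17^8 ≡ 202 (mod 253); 17^16 ≡ 71 (mod 253); 17^32 ≡ 234 (mod 253)
17^55 = 17^1 × 17^2 × 17^4 × 17^16 × 17^32 ≡ 252 (mod 253)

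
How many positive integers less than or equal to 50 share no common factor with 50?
20

50 = 2 × 5^2
φ(n) = n × ∏(1 - 1/p) for each prime p dividing n
φ(50) = 50 × (1 - 1/2) × (1 - 1/5) = 20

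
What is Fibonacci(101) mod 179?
37

Matrix identity: Q^n = [[F_(n+1), F_n], [F_n, F_(n-1)]] with Q = [[1,1],[1,0]].
n = 101 = 1100101₂. Square-and-multiply, entries mod 179:
Q^1 = [[1,1],[1,0]]
Q^3 = (Q^1)²·Q = [[3,2],[2,1]]
Q^6 = (Q^3)² = [[13,8],[8,5]]
Q^12 = (Q^6)² = [[54,144],[144,89]]
Q^25 = (Q^12)²·Q = [[31,24],[24,7]]
Q^50 = (Q^25)² = [[105,17],[17,88]]
Q^101 = (Q^50)²·Q = [[96,37],[37,59]]
F_101 mod 179 = Q^101[0][1] = 37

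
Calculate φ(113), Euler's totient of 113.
112

113 = 113
φ(n) = n × ∏(1 - 1/p) for each prime p dividing n
φ(113) = 113 × (1 - 1/113) = 112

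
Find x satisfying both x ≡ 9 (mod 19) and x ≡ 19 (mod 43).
750

Using Chinese Remainder Theorem:
M = 19 × 43 = 817
M1 = 43, M2 = 19
y1 = 43^(-1) mod 19 = 4
y2 = 19^(-1) mod 43 = 34
x = (9×43×4 + 19×19×34) mod 817 = 750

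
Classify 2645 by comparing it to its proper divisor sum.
deficient

Proper divisors of 2645: sum = 1 + 5 + 23 + 115 + 529 = 673
Since 673 < 2645, 2645 is deficient.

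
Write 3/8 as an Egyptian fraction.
1/3 + 1/24

Greedy algorithm:
3/8: ceiling(8/3) = 3, use 1/3
1/24: ceiling(24/1) = 24, use 1/24
Result: 3/8 = 1/3 + 1/24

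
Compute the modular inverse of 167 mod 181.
168

gcd(167, 181) = 1, so the inverse exists.
Extended Euclidean algorithm on (181, 167):
181 = 1 × 167 + 14  ⟹  14 = (1)·181 + (-1)·167
167 = 11 × 14 + 13  ⟹  13 = (-11)·181 + (12)·167
14 = 1 × 13 + 1  ⟹  1 = (12)·181 + (-13)·167
So (-13)·167 ≡ 1 (mod 181), i.e. 167^(-1) ≡ -13 ≡ 168 (mod 181).
Check: 167 × 168 = 28056 ≡ 1 (mod 181)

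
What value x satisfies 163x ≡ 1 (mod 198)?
181

gcd(163, 198) = 1, so the inverse exists.
Extended Euclidean algorithm on (198, 163):
198 = 1 × 163 + 35  ⟹  35 = (1)·198 + (-1)·163
163 = 4 × 35 + 23  ⟹  23 = (-4)·198 + (5)·163
35 = 1 × 23 + 12  ⟹  12 = (5)·198 + (-6)·163
23 = 1 × 12 + 11  ⟹  11 = (-9)·198 + (11)·163
12 = 1 × 11 + 1  ⟹  1 = (14)·198 + (-17)·163
So (-17)·163 ≡ 1 (mod 198), i.e. 163^(-1) ≡ -17 ≡ 181 (mod 198).
Check: 163 × 181 = 29503 ≡ 1 (mod 198)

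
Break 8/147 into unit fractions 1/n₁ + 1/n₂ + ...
1/19 + 1/559 + 1/780644 + 1/1218809328828

Greedy algorithm:
8/147: ceiling(147/8) = 19, use 1/19
5/2793: ceiling(2793/5) = 559, use 1/559
2/1561287: ceiling(1561287/2) = 780644, use 1/780644
1/1218809328828: ceiling(1218809328828/1) = 1218809328828, use 1/1218809328828
Result: 8/147 = 1/19 + 1/559 + 1/780644 + 1/1218809328828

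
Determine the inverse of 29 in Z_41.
17

gcd(29, 41) = 1, so the inverse exists.
Extended Euclidean algorithm on (41, 29):
41 = 1 × 29 + 12  ⟹  12 = (1)·41 + (-1)·29
29 = 2 × 12 + 5  ⟹  5 = (-2)·41 + (3)·29
12 = 2 × 5 + 2  ⟹  2 = (5)·41 + (-7)·29
5 = 2 × 2 + 1  ⟹  1 = (-12)·41 + (17)·29
So (17)·29 ≡ 1 (mod 41), i.e. 29^(-1) ≡ 17 (mod 41).
Check: 29 × 17 = 493 ≡ 1 (mod 41)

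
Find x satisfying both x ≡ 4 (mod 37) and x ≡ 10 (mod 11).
263

Using Chinese Remainder Theorem:
M = 37 × 11 = 407
M1 = 11, M2 = 37
y1 = 11^(-1) mod 37 = 27
y2 = 37^(-1) mod 11 = 3
x = (4×11×27 + 10×37×3) mod 407 = 263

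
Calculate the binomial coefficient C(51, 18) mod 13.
10

Using Lucas' theorem:
Write n=51 and k=18 in base 13:
n in base 13: [3, 12]
k in base 13: [1, 5]
C(51,18) mod 13 = ∏ C(n_i, k_i) mod 13
Digit binomials (mod 13): C(3,1) = 3; C(12,5) = 792 ≡ 12
Product: 3 × 12 = 36 ≡ 10 (mod 13)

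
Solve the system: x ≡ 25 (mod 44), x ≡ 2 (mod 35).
597

Using Chinese Remainder Theorem:
M = 44 × 35 = 1540
M1 = 35, M2 = 44
y1 = 35^(-1) mod 44 = 39
y2 = 44^(-1) mod 35 = 4
x = (25×35×39 + 2×44×4) mod 1540 = 597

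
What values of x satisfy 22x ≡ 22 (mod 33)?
x ≡ 1 (mod 3)

gcd(22, 33) = 11, which divides 22, so solutions exist.
Divide through by 11: 2x ≡ 2 (mod 3).
Find 2^(-1) mod 3 by the extended Euclidean algorithm:
3 = 1 × 2 + 1  ⟹  1 = (1)·3 + (-1)·2
So (-1)·2 ≡ 1 (mod 3), i.e. 2^(-1) ≡ -1 ≡ 2 (mod 3).
x ≡ 2 × 2 = 4 ≡ 1 (mod 3).
Check: 22 × 1 = 22 ≡ 22 (mod 33).
x ≡ 1 (mod 3), giving 11 solutions mod 33.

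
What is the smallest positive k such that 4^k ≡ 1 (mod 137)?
34

137 is prime, so ord(4) divides φ(137) = 136.
Divisors of 136: 1, 2, 4, 8, 17, 34, 68, 136.
Repeated squaring: 4^1 ≡ 4, 4^2 ≡ 16, 4^4 ≡ 119, 4^8 ≡ 50, 4^16 ≡ 34, 4^32 ≡ 60, 4^64 ≡ 38, 4^128 ≡ 74 (mod 137).
Test 4^d mod 137 for each divisor d in increasing order:
4^1 ≡ 4
4^2 ≡ 16
4^4 ≡ 119
4^8 ≡ 50
4^17 = 4^16·4^1 ≡ 136
4^34 = 4^32·4^2 ≡ 1  ← first divisor giving 1
The order is 34.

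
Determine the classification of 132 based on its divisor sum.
abundant

Proper divisors of 132: sum = 1 + 2 + 3 + 4 + 6 + 11 + 12 + 22 + 33 + 44 + 66 = 204
Since 204 > 132, 132 is abundant.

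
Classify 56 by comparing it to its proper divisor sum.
abundant

Proper divisors of 56: sum = 1 + 2 + 4 + 7 + 8 + 14 + 28 = 64
Since 64 > 56, 56 is abundant.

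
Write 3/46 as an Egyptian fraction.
1/16 + 1/368

Greedy algorithm:
3/46: ceiling(46/3) = 16, use 1/16
1/368: ceiling(368/1) = 368, use 1/368
Result: 3/46 = 1/16 + 1/368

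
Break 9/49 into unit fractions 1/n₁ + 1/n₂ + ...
1/6 + 1/59 + 1/17346

Greedy algorithm:
9/49: ceiling(49/9) = 6, use 1/6
5/294: ceiling(294/5) = 59, use 1/59
1/17346: ceiling(17346/1) = 17346, use 1/17346
Result: 9/49 = 1/6 + 1/59 + 1/17346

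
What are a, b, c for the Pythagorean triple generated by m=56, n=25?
(2511, 2800, 3761)

Euclid's formula: a = m² - n², b = 2mn, c = m² + n²
m = 56, n = 25
a = 56² - 25² = 3136 - 625 = 2511
b = 2 × 56 × 25 = 2800
c = 56² + 25² = 3136 + 625 = 3761
Verification: 2511² + 2800² = 6305121 + 7840000 = 14145121 = 3761² ✓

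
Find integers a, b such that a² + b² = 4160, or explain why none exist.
8² + 64² (a=8, b=64)

Factorization: 4160 = 2^6 × 5 × 13
By Fermat: n is sum of two squares iff every prime p ≡ 3 (mod 4) appears to even power.
All primes ≡ 3 (mod 4) appear to even power.
Search a = 0, 1, 2, … for 4160 - a² a perfect square: first hit at a = 8: 4160 - 64 = 4096 = 64².
4160 = 8² + 64² = 64 + 4096 ✓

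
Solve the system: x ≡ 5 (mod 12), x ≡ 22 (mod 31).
53

Using Chinese Remainder Theorem:
M = 12 × 31 = 372
M1 = 31, M2 = 12
y1 = 31^(-1) mod 12 = 7
y2 = 12^(-1) mod 31 = 13
x = (5×31×7 + 22×12×13) mod 372 = 53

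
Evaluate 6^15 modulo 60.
36

Repeated squaring. Binary of 15 = 1111.
6^1 ≡ 6 (mod 60); 6^2 ≡ 36 (mod 60); 6^4 ≡ 36 (mod 60); 6^8 ≡ 36 (mod 60)
6^15 = 6^1 × 6^2 × 6^4 × 6^8 ≡ 36 (mod 60)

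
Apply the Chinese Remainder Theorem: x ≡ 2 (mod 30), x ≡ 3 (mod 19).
212

Using Chinese Remainder Theorem:
M = 30 × 19 = 570
M1 = 19, M2 = 30
y1 = 19^(-1) mod 30 = 19
y2 = 30^(-1) mod 19 = 7
x = (2×19×19 + 3×30×7) mod 570 = 212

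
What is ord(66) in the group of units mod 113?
112

113 is prime, so ord(66) divides φ(113) = 112.
Divisors of 112: 1, 2, 4, 7, 8, 14, 16, 28, 56, 112.
Repeated squaring: 66^1 ≡ 66, 66^2 ≡ 62, 66^4 ≡ 2, 66^8 ≡ 4, 66^16 ≡ 16, 66^32 ≡ 30, 66^64 ≡ 109 (mod 113).
Test 66^d mod 113 for each divisor d in increasing order:
66^1 ≡ 66
66^2 ≡ 62
66^4 ≡ 2
66^7 = 66^4·66^2·66^1 ≡ 48
66^8 ≡ 4
66^14 = 66^8·66^4·66^2 ≡ 44
66^16 ≡ 16
66^28 = 66^16·66^8·66^4 ≡ 15
66^56 = 66^32·66^16·66^8 ≡ 112
66^112 = 66^64·66^32·66^16 ≡ 1  ← first divisor giving 1
The order is 112.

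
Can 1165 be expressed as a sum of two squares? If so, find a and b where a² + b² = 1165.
3² + 34² (a=3, b=34)

Factorization: 1165 = 5 × 233
By Fermat: n is sum of two squares iff every prime p ≡ 3 (mod 4) appears to even power.
All primes ≡ 3 (mod 4) appear to even power.
Search a = 0, 1, 2, … for 1165 - a² a perfect square: first hit at a = 3: 1165 - 9 = 1156 = 34².
1165 = 3² + 34² = 9 + 1156 ✓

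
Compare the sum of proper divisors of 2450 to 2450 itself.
abundant

Proper divisors of 2450: sum = 1 + 2 + 5 + 7 + 10 + 14 + 25 + 35 + ... + 245 + 350 + 490 + 1225 (17 divisors) = 2851
Since 2851 > 2450, 2450 is abundant.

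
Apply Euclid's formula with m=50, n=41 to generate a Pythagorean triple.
(819, 4100, 4181)

Euclid's formula: a = m² - n², b = 2mn, c = m² + n²
m = 50, n = 41
a = 50² - 41² = 2500 - 1681 = 819
b = 2 × 50 × 41 = 4100
c = 50² + 41² = 2500 + 1681 = 4181
Verification: 819² + 4100² = 670761 + 16810000 = 17480761 = 4181² ✓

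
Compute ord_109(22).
27

109 is prime, so ord(22) divides φ(109) = 108.
Divisors of 108: 1, 2, 3, 4, 6, 9, 12, 18, 27, 36, 54, 108.
Repeated squaring: 22^1 ≡ 22, 22^2 ≡ 48, 22^4 ≡ 15, 22^8 ≡ 7, 22^16 ≡ 49, 22^32 ≡ 3, 22^64 ≡ 9 (mod 109).
Test 22^d mod 109 for each divisor d in increasing order:
22^1 ≡ 22
22^2 ≡ 48
22^3 = 22^2·22^1 ≡ 75
22^4 ≡ 15
22^6 = 22^4·22^2 ≡ 66
22^9 = 22^8·22^1 ≡ 45
22^12 = 22^8·22^4 ≡ 105
22^18 = 22^16·22^2 ≡ 63
22^27 = 22^16·22^8·22^2·22^1 ≡ 1  ← first divisor giving 1
The order is 27.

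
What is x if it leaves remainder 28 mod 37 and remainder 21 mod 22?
65

Using Chinese Remainder Theorem:
M = 37 × 22 = 814
M1 = 22, M2 = 37
y1 = 22^(-1) mod 37 = 32
y2 = 37^(-1) mod 22 = 3
x = (28×22×32 + 21×37×3) mod 814 = 65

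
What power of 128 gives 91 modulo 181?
77

Baby-step giant-step with step n = ⌈√181⌉ = 14.
Baby steps 128^j mod 181 (j:value) for j=0..13: 0:1, 1:128, 2:94, 3:86, 4:148, 5:120, 6:156, 7:58, 8:3, 9:22, 10:101, 11:77, 12:82, 13:179.
Giant-step multiplier: 128^(-14) ≡ 128^(180-14) = 128^166 ≡ 111 (mod 181).
Giant steps γ_i = 91·111^i mod 181: γ_0=91, γ_1=146, γ_2=97, γ_3=88, γ_4=175, γ_5=58 (in table at j=7).
x = i·n + j = 5·14 + 7 = 77.
Check: 128^77 ≡ 91 (mod 181).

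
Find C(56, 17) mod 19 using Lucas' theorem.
18

Using Lucas' theorem:
Write n=56 and k=17 in base 19:
n in base 19: [2, 18]
k in base 19: [0, 17]
C(56,17) mod 19 = ∏ C(n_i, k_i) mod 19
Digit binomials (mod 19): C(2,0) = 1; C(18,17) = 18
Product: 1 × 18 = 18 ≡ 18 (mod 19)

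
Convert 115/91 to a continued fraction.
[1; 3, 1, 3, 1, 4]

Euclidean algorithm steps:
115 = 1 × 91 + 24
91 = 3 × 24 + 19
24 = 1 × 19 + 5
19 = 3 × 5 + 4
5 = 1 × 4 + 1
4 = 4 × 1 + 0
Continued fraction: [1; 3, 1, 3, 1, 4]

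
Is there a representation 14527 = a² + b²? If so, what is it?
Not possible

Factorization: 14527 = 73 × 199
By Fermat: n is sum of two squares iff every prime p ≡ 3 (mod 4) appears to even power.
Prime(s) ≡ 3 (mod 4) with odd exponent: [(199, 1)]
Therefore 14527 cannot be expressed as a² + b².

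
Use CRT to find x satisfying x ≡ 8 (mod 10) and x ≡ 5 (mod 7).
68

Using Chinese Remainder Theorem:
M = 10 × 7 = 70
M1 = 7, M2 = 10
y1 = 7^(-1) mod 10 = 3
y2 = 10^(-1) mod 7 = 5
x = (8×7×3 + 5×10×5) mod 70 = 68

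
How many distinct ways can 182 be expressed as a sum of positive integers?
819876908323

p(n) counts ways to write n as a sum of positive integers (order ignored).
Euler's pentagonal recurrence: p(k) = p(k-1) + p(k-2) - p(k-5) - p(k-7) + p(k-12) + p(k-15) - ... (offsets j(3j∓1)/2, signs ++--, p(0)=1, p(<0)=0).
DP table for k = 0..181: p(0)=1, p(1)=1, p(2)=2, p(3)=3, p(4)=5, p(5)=7, p(6)=11, p(7)=15, p(8)=22, p(9)=30, p(10)=42, p(11)=56, p(12)=77, p(13)=101, p(14)=135, p(15)=176, p(16)=231, p(17)=297, p(18)=385, p(19)=490, p(20)=627, p(21)=792, p(22)=1002, p(23)=1255, p(24)=1575, p(25)=1958, p(26)=2436, p(27)=3010, p(28)=3718, p(29)=4565, p(30)=5604, p(31)=6842, p(32)=8349, p(33)=10143, p(34)=12310, p(35)=14883, p(36)=17977, p(37)=21637, p(38)=26015, p(39)=31185, p(40)=37338, p(41)=44583, p(42)=53174, p(43)=63261, p(44)=75175, p(45)=89134, p(46)=105558, p(47)=124754, p(48)=147273, p(49)=173525, p(50)=204226, p(51)=239943, p(52)=281589, p(53)=329931, p(54)=386155, p(55)=451276, p(56)=526823, p(57)=614154, p(58)=715220, p(59)=831820, p(60)=966467, p(61)=1121505, p(62)=1300156, p(63)=1505499, p(64)=1741630, p(65)=2012558, p(66)=2323520, p(67)=2679689, p(68)=3087735, p(69)=3554345, p(70)=4087968, p(71)=4697205, p(72)=5392783, p(73)=6185689, p(74)=7089500, p(75)=8118264, p(76)=9289091, p(77)=10619863, p(78)=12132164, p(79)=13848650, p(80)=15796476, p(81)=18004327, p(82)=20506255, p(83)=23338469, p(84)=26543660, p(85)=30167357, p(86)=34262962, p(87)=38887673, p(88)=44108109, p(89)=49995925, p(90)=56634173, p(91)=64112359, p(92)=72533807, p(93)=82010177, p(94)=92669720, p(95)=104651419, p(96)=118114304, p(97)=133230930, p(98)=150198136, p(99)=169229875, p(100)=190569292, p(101)=214481126, p(102)=241265379, p(103)=271248950, p(104)=304801365, p(105)=342325709, p(106)=384276336, p(107)=431149389, p(108)=483502844, p(109)=541946240, p(110)=607163746, p(111)=679903203, p(112)=761002156, p(113)=851376628, p(114)=952050665, p(115)=1064144451, p(116)=1188908248, p(117)=1327710076, p(118)=1482074143, p(119)=1653668665, p(120)=1844349560, p(121)=2056148051, p(122)=2291320912, p(123)=2552338241, p(124)=2841940500, p(125)=3163127352, p(126)=3519222692, p(127)=3913864295, p(128)=4351078600, p(129)=4835271870, p(130)=5371315400, p(131)=5964539504, p(132)=6620830889, p(133)=7346629512, p(134)=8149040695, p(135)=9035836076, p(136)=10015581680, p(137)=11097645016, p(138)=12292341831, p(139)=13610949895, p(140)=15065878135, p(141)=16670689208, p(142)=18440293320, p(143)=20390982757, p(144)=22540654445, p(145)=24908858009, p(146)=27517052599, p(147)=30388671978, p(148)=33549419497, p(149)=37027355200, p(150)=40853235313, p(151)=45060624582, p(152)=49686288421, p(153)=54770336324, p(154)=60356673280, p(155)=66493182097, p(156)=73232243759, p(157)=80630964769, p(158)=88751778802, p(159)=97662728555, p(160)=107438159466, p(161)=118159068427, p(162)=129913904637, p(163)=142798995930, p(164)=156919475295, p(165)=172389800255, p(166)=189334822579, p(167)=207890420102, p(168)=228204732751, p(169)=250438925115, p(170)=274768617130, p(171)=301384802048, p(172)=330495499613, p(173)=362326859895, p(174)=397125074750, p(175)=435157697830, p(176)=476715857290, p(177)=522115831195, p(178)=571701605655, p(179)=625846753120, p(180)=684957390936, p(181)=749474411781.
Final step: p(182) = p(181) + p(180) - p(177) - p(175) + p(170) + p(167) - p(160) - p(156) + p(147) + p(142) - p(131) - p(125) + p(112) + p(105) - p(90) - p(82) + p(65) + p(56) - p(37) - p(27) + p(6)
= 749474411781 + 684957390936 - 522115831195 - 435157697830 + 274768617130 + 207890420102 - 107438159466 - 73232243759 + 30388671978 + 18440293320 - 5964539504 - 3163127352 + 761002156 + 342325709 - 56634173 - 20506255 + 2012558 + 526823 - 21637 - 3010 + 11
= 819876908323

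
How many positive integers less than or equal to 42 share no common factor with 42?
12

42 = 2 × 3 × 7
φ(n) = n × ∏(1 - 1/p) for each prime p dividing n
φ(42) = 42 × (1 - 1/2) × (1 - 1/3) × (1 - 1/7) = 12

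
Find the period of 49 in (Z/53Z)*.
13

53 is prime, so ord(49) divides φ(53) = 52.
Divisors of 52: 1, 2, 4, 13, 26, 52.
Repeated squaring: 49^1 ≡ 49, 49^2 ≡ 16, 49^4 ≡ 44, 49^8 ≡ 28, 49^16 ≡ 42, 49^32 ≡ 15 (mod 53).
Test 49^d mod 53 for each divisor d in increasing order:
49^1 ≡ 49
49^2 ≡ 16
49^4 ≡ 44
49^13 = 49^8·49^4·49^1 ≡ 1  ← first divisor giving 1
The order is 13.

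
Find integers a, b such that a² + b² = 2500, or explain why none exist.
0² + 50² (a=0, b=50)

Factorization: 2500 = 2^2 × 5^4
By Fermat: n is sum of two squares iff every prime p ≡ 3 (mod 4) appears to even power.
All primes ≡ 3 (mod 4) appear to even power.
Search a = 0, 1, 2, … for 2500 - a² a perfect square: first hit at a = 0: 2500 - 0 = 2500 = 50².
2500 = 0² + 50² = 0 + 2500 ✓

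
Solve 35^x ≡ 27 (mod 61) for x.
18

Baby-step giant-step with step n = ⌈√61⌉ = 8.
Baby steps 35^j mod 61 (j:value) for j=0..7: 0:1, 1:35, 2:5, 3:53, 4:25, 5:21, 6:3, 7:44.
Giant-step multiplier: 35^(-8) ≡ 35^(60-8) = 35^52 ≡ 57 (mod 61).
Giant steps γ_i = 27·57^i mod 61: γ_0=27, γ_1=14, γ_2=5 (in table at j=2).
x = i·n + j = 2·8 + 2 = 18.
Check: 35^18 ≡ 27 (mod 61).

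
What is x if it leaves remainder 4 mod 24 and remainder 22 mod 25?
172

Using Chinese Remainder Theorem:
M = 24 × 25 = 600
M1 = 25, M2 = 24
y1 = 25^(-1) mod 24 = 1
y2 = 24^(-1) mod 25 = 24
x = (4×25×1 + 22×24×24) mod 600 = 172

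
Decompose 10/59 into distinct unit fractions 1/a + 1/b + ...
1/6 + 1/354

Greedy algorithm:
10/59: ceiling(59/10) = 6, use 1/6
1/354: ceiling(354/1) = 354, use 1/354
Result: 10/59 = 1/6 + 1/354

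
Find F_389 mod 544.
421

Matrix identity: Q^n = [[F_(n+1), F_n], [F_n, F_(n-1)]] with Q = [[1,1],[1,0]].
n = 389 = 110000101₂. Square-and-multiply, entries mod 544:
Q^1 = [[1,1],[1,0]]
Q^3 = (Q^1)²·Q = [[3,2],[2,1]]
Q^6 = (Q^3)² = [[13,8],[8,5]]
Q^12 = (Q^6)² = [[233,144],[144,89]]
Q^24 = (Q^12)² = [[497,128],[128,369]]
Q^48 = (Q^24)² = [[97,416],[416,225]]
Q^97 = (Q^48)²·Q = [[353,225],[225,128]]
Q^194 = (Q^97)² = [[66,513],[513,97]]
Q^389 = (Q^194)²·Q = [[264,421],[421,387]]
F_389 mod 544 = Q^389[0][1] = 421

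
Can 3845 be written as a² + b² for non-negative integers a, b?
1² + 62² (a=1, b=62)

Factorization: 3845 = 5 × 769
By Fermat: n is sum of two squares iff every prime p ≡ 3 (mod 4) appears to even power.
All primes ≡ 3 (mod 4) appear to even power.
Search a = 0, 1, 2, … for 3845 - a² a perfect square: first hit at a = 1: 3845 - 1 = 3844 = 62².
3845 = 1² + 62² = 1 + 3844 ✓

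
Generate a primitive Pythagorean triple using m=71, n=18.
(4717, 2556, 5365)

Euclid's formula: a = m² - n², b = 2mn, c = m² + n²
m = 71, n = 18
a = 71² - 18² = 5041 - 324 = 4717
b = 2 × 71 × 18 = 2556
c = 71² + 18² = 5041 + 324 = 5365
Verification: 4717² + 2556² = 22250089 + 6533136 = 28783225 = 5365² ✓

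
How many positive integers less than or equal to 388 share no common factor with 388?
192

388 = 2^2 × 97
φ(n) = n × ∏(1 - 1/p) for each prime p dividing n
φ(388) = 388 × (1 - 1/2) × (1 - 1/97) = 192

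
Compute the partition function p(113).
851376628

p(n) counts ways to write n as a sum of positive integers (order ignored).
Euler's pentagonal recurrence: p(k) = p(k-1) + p(k-2) - p(k-5) - p(k-7) + p(k-12) + p(k-15) - ... (offsets j(3j∓1)/2, signs ++--, p(0)=1, p(<0)=0).
DP table for k = 0..112: p(0)=1, p(1)=1, p(2)=2, p(3)=3, p(4)=5, p(5)=7, p(6)=11, p(7)=15, p(8)=22, p(9)=30, p(10)=42, p(11)=56, p(12)=77, p(13)=101, p(14)=135, p(15)=176, p(16)=231, p(17)=297, p(18)=385, p(19)=490, p(20)=627, p(21)=792, p(22)=1002, p(23)=1255, p(24)=1575, p(25)=1958, p(26)=2436, p(27)=3010, p(28)=3718, p(29)=4565, p(30)=5604, p(31)=6842, p(32)=8349, p(33)=10143, p(34)=12310, p(35)=14883, p(36)=17977, p(37)=21637, p(38)=26015, p(39)=31185, p(40)=37338, p(41)=44583, p(42)=53174, p(43)=63261, p(44)=75175, p(45)=89134, p(46)=105558, p(47)=124754, p(48)=147273, p(49)=173525, p(50)=204226, p(51)=239943, p(52)=281589, p(53)=329931, p(54)=386155, p(55)=451276, p(56)=526823, p(57)=614154, p(58)=715220, p(59)=831820, p(60)=966467, p(61)=1121505, p(62)=1300156, p(63)=1505499, p(64)=1741630, p(65)=2012558, p(66)=2323520, p(67)=2679689, p(68)=3087735, p(69)=3554345, p(70)=4087968, p(71)=4697205, p(72)=5392783, p(73)=6185689, p(74)=7089500, p(75)=8118264, p(76)=9289091, p(77)=10619863, p(78)=12132164, p(79)=13848650, p(80)=15796476, p(81)=18004327, p(82)=20506255, p(83)=23338469, p(84)=26543660, p(85)=30167357, p(86)=34262962, p(87)=38887673, p(88)=44108109, p(89)=49995925, p(90)=56634173, p(91)=64112359, p(92)=72533807, p(93)=82010177, p(94)=92669720, p(95)=104651419, p(96)=118114304, p(97)=133230930, p(98)=150198136, p(99)=169229875, p(100)=190569292, p(101)=214481126, p(102)=241265379, p(103)=271248950, p(104)=304801365, p(105)=342325709, p(106)=384276336, p(107)=431149389, p(108)=483502844, p(109)=541946240, p(110)=607163746, p(111)=679903203, p(112)=761002156.
Final step: p(113) = p(112) + p(111) - p(108) - p(106) + p(101) + p(98) - p(91) - p(87) + p(78) + p(73) - p(62) - p(56) + p(43) + p(36) - p(21) - p(13)
= 761002156 + 679903203 - 483502844 - 384276336 + 214481126 + 150198136 - 64112359 - 38887673 + 12132164 + 6185689 - 1300156 - 526823 + 63261 + 17977 - 792 - 101
= 851376628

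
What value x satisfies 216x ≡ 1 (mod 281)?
134

gcd(216, 281) = 1, so the inverse exists.
Extended Euclidean algorithm on (281, 216):
281 = 1 × 216 + 65  ⟹  65 = (1)·281 + (-1)·216
216 = 3 × 65 + 21  ⟹  21 = (-3)·281 + (4)·216
65 = 3 × 21 + 2  ⟹  2 = (10)·281 + (-13)·216
21 = 10 × 2 + 1  ⟹  1 = (-103)·281 + (134)·216
So (134)·216 ≡ 1 (mod 281), i.e. 216^(-1) ≡ 134 (mod 281).
Check: 216 × 134 = 28944 ≡ 1 (mod 281)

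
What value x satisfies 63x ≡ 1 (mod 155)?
32

gcd(63, 155) = 1, so the inverse exists.
Extended Euclidean algorithm on (155, 63):
155 = 2 × 63 + 29  ⟹  29 = (1)·155 + (-2)·63
63 = 2 × 29 + 5  ⟹  5 = (-2)·155 + (5)·63
29 = 5 × 5 + 4  ⟹  4 = (11)·155 + (-27)·63
5 = 1 × 4 + 1  ⟹  1 = (-13)·155 + (32)·63
So (32)·63 ≡ 1 (mod 155), i.e. 63^(-1) ≡ 32 (mod 155).
Check: 63 × 32 = 2016 ≡ 1 (mod 155)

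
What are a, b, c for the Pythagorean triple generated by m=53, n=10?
(2709, 1060, 2909)

Euclid's formula: a = m² - n², b = 2mn, c = m² + n²
m = 53, n = 10
a = 53² - 10² = 2809 - 100 = 2709
b = 2 × 53 × 10 = 1060
c = 53² + 10² = 2809 + 100 = 2909
Verification: 2709² + 1060² = 7338681 + 1123600 = 8462281 = 2909² ✓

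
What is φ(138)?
44

138 = 2 × 3 × 23
φ(n) = n × ∏(1 - 1/p) for each prime p dividing n
φ(138) = 138 × (1 - 1/2) × (1 - 1/3) × (1 - 1/23) = 44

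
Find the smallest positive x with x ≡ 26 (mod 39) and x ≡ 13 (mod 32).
845

Using Chinese Remainder Theorem:
M = 39 × 32 = 1248
M1 = 32, M2 = 39
y1 = 32^(-1) mod 39 = 11
y2 = 39^(-1) mod 32 = 23
x = (26×32×11 + 13×39×23) mod 1248 = 845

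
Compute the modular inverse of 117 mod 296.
253

gcd(117, 296) = 1, so the inverse exists.
Extended Euclidean algorithm on (296, 117):
296 = 2 × 117 + 62  ⟹  62 = (1)·296 + (-2)·117
117 = 1 × 62 + 55  ⟹  55 = (-1)·296 + (3)·117
62 = 1 × 55 + 7  ⟹  7 = (2)·296 + (-5)·117
55 = 7 × 7 + 6  ⟹  6 = (-15)·296 + (38)·117
7 = 1 × 6 + 1  ⟹  1 = (17)·296 + (-43)·117
So (-43)·117 ≡ 1 (mod 296), i.e. 117^(-1) ≡ -43 ≡ 253 (mod 296).
Check: 117 × 253 = 29601 ≡ 1 (mod 296)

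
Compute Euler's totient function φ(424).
208

424 = 2^3 × 53
φ(n) = n × ∏(1 - 1/p) for each prime p dividing n
φ(424) = 424 × (1 - 1/2) × (1 - 1/53) = 208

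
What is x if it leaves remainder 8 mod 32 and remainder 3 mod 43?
648

Using Chinese Remainder Theorem:
M = 32 × 43 = 1376
M1 = 43, M2 = 32
y1 = 43^(-1) mod 32 = 3
y2 = 32^(-1) mod 43 = 39
x = (8×43×3 + 3×32×39) mod 1376 = 648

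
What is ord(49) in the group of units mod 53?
13

53 is prime, so ord(49) divides φ(53) = 52.
Divisors of 52: 1, 2, 4, 13, 26, 52.
Repeated squaring: 49^1 ≡ 49, 49^2 ≡ 16, 49^4 ≡ 44, 49^8 ≡ 28, 49^16 ≡ 42, 49^32 ≡ 15 (mod 53).
Test 49^d mod 53 for each divisor d in increasing order:
49^1 ≡ 49
49^2 ≡ 16
49^4 ≡ 44
49^13 = 49^8·49^4·49^1 ≡ 1  ← first divisor giving 1
The order is 13.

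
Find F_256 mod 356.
335

Matrix identity: Q^n = [[F_(n+1), F_n], [F_n, F_(n-1)]] with Q = [[1,1],[1,0]].
n = 256 = 100000000₂. Square-and-multiply, entries mod 356:
Q^1 = [[1,1],[1,0]]
Q^2 = (Q^1)² = [[2,1],[1,1]]
Q^4 = (Q^2)² = [[5,3],[3,2]]
Q^8 = (Q^4)² = [[34,21],[21,13]]
Q^16 = (Q^8)² = [[173,275],[275,254]]
Q^32 = (Q^16)² = [[178,301],[301,233]]
Q^64 = (Q^32)² = [[177,179],[179,354]]
Q^128 = (Q^64)² = [[2,353],[353,5]]
Q^256 = (Q^128)² = [[13,335],[335,34]]
F_256 mod 356 = Q^256[0][1] = 335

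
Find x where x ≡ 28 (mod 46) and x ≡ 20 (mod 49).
902

Using Chinese Remainder Theorem:
M = 46 × 49 = 2254
M1 = 49, M2 = 46
y1 = 49^(-1) mod 46 = 31
y2 = 46^(-1) mod 49 = 16
x = (28×49×31 + 20×46×16) mod 2254 = 902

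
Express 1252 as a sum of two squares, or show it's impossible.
24² + 26² (a=24, b=26)

Factorization: 1252 = 2^2 × 313
By Fermat: n is sum of two squares iff every prime p ≡ 3 (mod 4) appears to even power.
All primes ≡ 3 (mod 4) appear to even power.
Search a = 0, 1, 2, … for 1252 - a² a perfect square: first hit at a = 24: 1252 - 576 = 676 = 26².
1252 = 24² + 26² = 576 + 676 ✓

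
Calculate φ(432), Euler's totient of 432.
144

432 = 2^4 × 3^3
φ(n) = n × ∏(1 - 1/p) for each prime p dividing n
φ(432) = 432 × (1 - 1/2) × (1 - 1/3) = 144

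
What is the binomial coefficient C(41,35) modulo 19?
0

Using Lucas' theorem:
Write n=41 and k=35 in base 19:
n in base 19: [2, 3]
k in base 19: [1, 16]
C(41,35) mod 19 = ∏ C(n_i, k_i) mod 19
Digit binomials (mod 19): C(2,1) = 2; C(3,16) = 0 (k_i > n_i)
Product: 2 × 0 = 0 ≡ 0 (mod 19)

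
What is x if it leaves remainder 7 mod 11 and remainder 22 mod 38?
326

Using Chinese Remainder Theorem:
M = 11 × 38 = 418
M1 = 38, M2 = 11
y1 = 38^(-1) mod 11 = 9
y2 = 11^(-1) mod 38 = 7
x = (7×38×9 + 22×11×7) mod 418 = 326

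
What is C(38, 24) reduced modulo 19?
0

Using Lucas' theorem:
Write n=38 and k=24 in base 19:
n in base 19: [2, 0]
k in base 19: [1, 5]
C(38,24) mod 19 = ∏ C(n_i, k_i) mod 19
Digit binomials (mod 19): C(2,1) = 2; C(0,5) = 0 (k_i > n_i)
Product: 2 × 0 = 0 ≡ 0 (mod 19)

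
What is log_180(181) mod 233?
158

Baby-step giant-step with step n = ⌈√233⌉ = 16.
Baby steps 180^j mod 233 (j:value) for j=0..15: 0:1, 1:180, 2:13, 3:10, 4:169, 5:130, 6:100, 7:59, 8:135, 9:68, 10:124, 11:185, 12:214, 13:75, 14:219, 15:43.
Giant-step multiplier: 180^(-16) ≡ 180^(232-16) = 180^216 ≡ 32 (mod 233).
Giant steps γ_i = 181·32^i mod 233: γ_0=181, γ_1=200, γ_2=109, γ_3=226, γ_4=9, γ_5=55, γ_6=129, γ_7=167, γ_8=218, γ_9=219 (in table at j=14).
x = i·n + j = 9·16 + 14 = 158.
Check: 180^158 ≡ 181 (mod 233).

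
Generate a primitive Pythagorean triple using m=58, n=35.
(2139, 4060, 4589)

Euclid's formula: a = m² - n², b = 2mn, c = m² + n²
m = 58, n = 35
a = 58² - 35² = 3364 - 1225 = 2139
b = 2 × 58 × 35 = 4060
c = 58² + 35² = 3364 + 1225 = 4589
Verification: 2139² + 4060² = 4575321 + 16483600 = 21058921 = 4589² ✓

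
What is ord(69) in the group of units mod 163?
81

163 is prime, so ord(69) divides φ(163) = 162.
Divisors of 162: 1, 2, 3, 6, 9, 18, 27, 54, 81, 162.
Repeated squaring: 69^1 ≡ 69, 69^2 ≡ 34, 69^4 ≡ 15, 69^8 ≡ 62, 69^16 ≡ 95, 69^32 ≡ 60, 69^64 ≡ 14, 69^128 ≡ 33 (mod 163).
Test 69^d mod 163 for each divisor d in increasing order:
69^1 ≡ 69
69^2 ≡ 34
69^3 = 69^2·69^1 ≡ 64
69^6 = 69^4·69^2 ≡ 21
69^9 = 69^8·69^1 ≡ 40
69^18 = 69^16·69^2 ≡ 133
69^27 = 69^16·69^8·69^2·69^1 ≡ 104
69^54 = 69^32·69^16·69^4·69^2 ≡ 58
69^81 = 69^64·69^16·69^1 ≡ 1  ← first divisor giving 1
The order is 81.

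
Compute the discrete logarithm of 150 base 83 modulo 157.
3

Baby-step giant-step with step n = ⌈√157⌉ = 13.
Baby steps 83^j mod 157 (j:value) for j=0..12: 0:1, 1:83, 2:138, 3:150, 4:47, 5:133, 6:49, 7:142, 8:11, 9:128, 10:105, 11:80, 12:46.
h = 150 is already in the table at j=3, so x = 3.
Check: 83^3 ≡ 150 (mod 157).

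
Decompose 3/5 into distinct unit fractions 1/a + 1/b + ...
1/2 + 1/10

Greedy algorithm:
3/5: ceiling(5/3) = 2, use 1/2
1/10: ceiling(10/1) = 10, use 1/10
Result: 3/5 = 1/2 + 1/10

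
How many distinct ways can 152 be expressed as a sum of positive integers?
49686288421

p(n) counts ways to write n as a sum of positive integers (order ignored).
Euler's pentagonal recurrence: p(k) = p(k-1) + p(k-2) - p(k-5) - p(k-7) + p(k-12) + p(k-15) - ... (offsets j(3j∓1)/2, signs ++--, p(0)=1, p(<0)=0).
DP table for k = 0..151: p(0)=1, p(1)=1, p(2)=2, p(3)=3, p(4)=5, p(5)=7, p(6)=11, p(7)=15, p(8)=22, p(9)=30, p(10)=42, p(11)=56, p(12)=77, p(13)=101, p(14)=135, p(15)=176, p(16)=231, p(17)=297, p(18)=385, p(19)=490, p(20)=627, p(21)=792, p(22)=1002, p(23)=1255, p(24)=1575, p(25)=1958, p(26)=2436, p(27)=3010, p(28)=3718, p(29)=4565, p(30)=5604, p(31)=6842, p(32)=8349, p(33)=10143, p(34)=12310, p(35)=14883, p(36)=17977, p(37)=21637, p(38)=26015, p(39)=31185, p(40)=37338, p(41)=44583, p(42)=53174, p(43)=63261, p(44)=75175, p(45)=89134, p(46)=105558, p(47)=124754, p(48)=147273, p(49)=173525, p(50)=204226, p(51)=239943, p(52)=281589, p(53)=329931, p(54)=386155, p(55)=451276, p(56)=526823, p(57)=614154, p(58)=715220, p(59)=831820, p(60)=966467, p(61)=1121505, p(62)=1300156, p(63)=1505499, p(64)=1741630, p(65)=2012558, p(66)=2323520, p(67)=2679689, p(68)=3087735, p(69)=3554345, p(70)=4087968, p(71)=4697205, p(72)=5392783, p(73)=6185689, p(74)=7089500, p(75)=8118264, p(76)=9289091, p(77)=10619863, p(78)=12132164, p(79)=13848650, p(80)=15796476, p(81)=18004327, p(82)=20506255, p(83)=23338469, p(84)=26543660, p(85)=30167357, p(86)=34262962, p(87)=38887673, p(88)=44108109, p(89)=49995925, p(90)=56634173, p(91)=64112359, p(92)=72533807, p(93)=82010177, p(94)=92669720, p(95)=104651419, p(96)=118114304, p(97)=133230930, p(98)=150198136, p(99)=169229875, p(100)=190569292, p(101)=214481126, p(102)=241265379, p(103)=271248950, p(104)=304801365, p(105)=342325709, p(106)=384276336, p(107)=431149389, p(108)=483502844, p(109)=541946240, p(110)=607163746, p(111)=679903203, p(112)=761002156, p(113)=851376628, p(114)=952050665, p(115)=1064144451, p(116)=1188908248, p(117)=1327710076, p(118)=1482074143, p(119)=1653668665, p(120)=1844349560, p(121)=2056148051, p(122)=2291320912, p(123)=2552338241, p(124)=2841940500, p(125)=3163127352, p(126)=3519222692, p(127)=3913864295, p(128)=4351078600, p(129)=4835271870, p(130)=5371315400, p(131)=5964539504, p(132)=6620830889, p(133)=7346629512, p(134)=8149040695, p(135)=9035836076, p(136)=10015581680, p(137)=11097645016, p(138)=12292341831, p(139)=13610949895, p(140)=15065878135, p(141)=16670689208, p(142)=18440293320, p(143)=20390982757, p(144)=22540654445, p(145)=24908858009, p(146)=27517052599, p(147)=30388671978, p(148)=33549419497, p(149)=37027355200, p(150)=40853235313, p(151)=45060624582.
Final step: p(152) = p(151) + p(150) - p(147) - p(145) + p(140) + p(137) - p(130) - p(126) + p(117) + p(112) - p(101) - p(95) + p(82) + p(75) - p(60) - p(52) + p(35) + p(26) - p(7)
= 45060624582 + 40853235313 - 30388671978 - 24908858009 + 15065878135 + 11097645016 - 5371315400 - 3519222692 + 1327710076 + 761002156 - 214481126 - 104651419 + 20506255 + 8118264 - 966467 - 281589 + 14883 + 2436 - 15
= 49686288421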